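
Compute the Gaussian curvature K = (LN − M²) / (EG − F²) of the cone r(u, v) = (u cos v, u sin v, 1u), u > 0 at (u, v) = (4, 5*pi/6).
K = 0

Coefficients of the first fundamental form: E = 2, F = 0, G = u^2.
Coefficients of the second fundamental form: L = 0, M = 0, N = sqrt(2)*u^2/(2*Abs(u)).
Assemble K = (LN − M²)/(EG − F²) = 0. At (u, v) = (4, 5*pi/6): K = 0.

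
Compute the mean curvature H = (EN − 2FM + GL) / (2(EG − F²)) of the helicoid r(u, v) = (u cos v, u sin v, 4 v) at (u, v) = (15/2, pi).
H = 0

With E = 1, F = 0, G = u^2 + 16, L = 0, M = -4/sqrt(u^2 + 16), N = 0, assemble
  H = (EN − 2FM + GL) / (2(EG − F²)) = 0.
At (u, v) = (15/2, pi): H = 0.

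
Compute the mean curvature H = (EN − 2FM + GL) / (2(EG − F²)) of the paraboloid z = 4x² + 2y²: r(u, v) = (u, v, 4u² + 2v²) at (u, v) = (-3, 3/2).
H = 1302*sqrt(613)/375769

With E = 64*u^2 + 1, F = 32*u*v, G = 16*v^2 + 1, L = 8/sqrt(64*u^2 + 16*v^2 + 1), M = 0, N = 4/sqrt(64*u^2 + 16*v^2 + 1), assemble
  H = (EN − 2FM + GL) / (2(EG − F²)) = 2*(64*u^2 + 32*v^2 + 3)/(64*u^2 + 16*v^2 + 1)^(3/2).
At (u, v) = (-3, 3/2): H = 1302*sqrt(613)/375769.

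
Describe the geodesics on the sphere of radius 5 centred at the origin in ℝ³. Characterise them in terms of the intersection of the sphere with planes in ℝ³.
Geodesics on the sphere of radius 5 are great circles — circles of radius 5 obtained as the intersection of the sphere with planes through the origin (the centre of the sphere).

A curve α(t) of nonzero constant speed on the sphere of radius 5 is a geodesic iff its acceleration α̈ is everywhere normal to the surface, i.e. parallel to the radial vector α(t). Then d/dt(α × α̇) = α̇ × α̇ + α × α̈ = 0, so α × α̇ is a constant vector n ≠ 0 and α(t) · n = 0 for all t: α lies in the plane through the origin with normal n. The intersection of that plane with the sphere is a circle of radius 5 (a great circle). Conversely, a great circle traversed at constant speed has centripetal acceleration pointing at the origin, hence normal to the sphere, so every great circle is a geodesic.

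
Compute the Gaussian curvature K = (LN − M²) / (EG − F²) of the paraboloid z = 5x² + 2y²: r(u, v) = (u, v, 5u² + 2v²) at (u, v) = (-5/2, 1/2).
K = 2/19845

Coefficients of the first fundamental form: E = 100*u^2 + 1, F = 40*u*v, G = 16*v^2 + 1.
Coefficients of the second fundamental form: L = 10/sqrt(100*u^2 + 16*v^2 + 1), M = 0, N = 4/sqrt(100*u^2 + 16*v^2 + 1).
Assemble K = (LN − M²)/(EG − F²) = 40/(10000*u^4 + 3200*u^2*v^2 + 200*u^2 + 256*v^4 + 32*v^2 + 1). At (u, v) = (-5/2, 1/2): K = 2/19845.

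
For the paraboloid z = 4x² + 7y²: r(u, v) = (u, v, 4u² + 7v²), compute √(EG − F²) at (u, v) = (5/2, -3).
√(EG − F²)|_{(5/2, -3)} = sqrt(2165)

E = 64*u^2 + 1, F = 112*u*v, G = 196*v^2 + 1; EG − F² = 64*u^2 + 196*v^2 + 1; √(EG − F²) = sqrt(64*u^2 + 196*v^2 + 1). At the given point: sqrt(2165).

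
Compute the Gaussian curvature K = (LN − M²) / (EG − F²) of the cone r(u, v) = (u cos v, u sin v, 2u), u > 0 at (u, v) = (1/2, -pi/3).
K = 0

Coefficients of the first fundamental form: E = 5, F = 0, G = u^2.
Coefficients of the second fundamental form: L = 0, M = 0, N = 2*sqrt(5)*u^2/(5*Abs(u)).
Assemble K = (LN − M²)/(EG − F²) = 0. At (u, v) = (1/2, -pi/3): K = 0.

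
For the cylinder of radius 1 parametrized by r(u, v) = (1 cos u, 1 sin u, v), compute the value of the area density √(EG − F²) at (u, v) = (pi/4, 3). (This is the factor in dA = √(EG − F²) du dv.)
√(EG − F²)|_{(pi/4, 3)} = 1

E = 1, F = 0, G = 1, so EG − F² = 1. Taking the positive square root: √(EG − F²) = 1. At (u, v) = (pi/4, 3): 1.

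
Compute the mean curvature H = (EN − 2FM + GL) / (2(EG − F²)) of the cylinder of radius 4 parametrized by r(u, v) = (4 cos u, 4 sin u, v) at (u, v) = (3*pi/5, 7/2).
H = -1/8

With E = 16, F = 0, G = 1, L = -4, M = 0, N = 0, assemble
  H = (EN − 2FM + GL) / (2(EG − F²)) = -1/8.
At (u, v) = (3*pi/5, 7/2): H = -1/8.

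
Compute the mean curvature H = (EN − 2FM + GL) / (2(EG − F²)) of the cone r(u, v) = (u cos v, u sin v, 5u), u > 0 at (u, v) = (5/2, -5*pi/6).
H = sqrt(26)/26

With E = 26, F = 0, G = u^2, L = 0, M = 0, N = 5*sqrt(26)*u^2/(26*Abs(u)), assemble
  H = (EN − 2FM + GL) / (2(EG − F²)) = 5*sqrt(26)/(52*Abs(u)).
At (u, v) = (5/2, -5*pi/6): H = sqrt(26)/26.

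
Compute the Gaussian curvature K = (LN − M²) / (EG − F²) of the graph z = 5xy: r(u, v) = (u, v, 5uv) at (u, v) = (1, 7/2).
K = -400/1766241

Coefficients of the first fundamental form: E = 25*v^2 + 1, F = 25*u*v, G = 25*u^2 + 1.
Coefficients of the second fundamental form: L = 0, M = 5/sqrt(25*u^2 + 25*v^2 + 1), N = 0.
Assemble K = (LN − M²)/(EG − F²) = -25/(625*u^4 + 1250*u^2*v^2 + 50*u^2 + 625*v^4 + 50*v^2 + 1). At (u, v) = (1, 7/2): K = -400/1766241.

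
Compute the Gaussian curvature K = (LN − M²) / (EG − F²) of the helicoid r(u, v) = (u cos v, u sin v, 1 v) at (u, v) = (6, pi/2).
K = -1/1369

Coefficients of the first fundamental form: E = 1, F = 0, G = u^2 + 1.
Coefficients of the second fundamental form: L = 0, M = -1/sqrt(u^2 + 1), N = 0.
Assemble K = (LN − M²)/(EG − F²) = -1/(u^2 + 1)^2. At (u, v) = (6, pi/2): K = -1/1369.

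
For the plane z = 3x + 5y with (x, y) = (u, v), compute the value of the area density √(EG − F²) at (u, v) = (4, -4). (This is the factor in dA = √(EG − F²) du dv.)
√(EG − F²)|_{(4, -4)} = sqrt(35)

E = 10, F = 15, G = 26, so EG − F² = 35. Taking the positive square root: √(EG − F²) = sqrt(35). At (u, v) = (4, -4): sqrt(35).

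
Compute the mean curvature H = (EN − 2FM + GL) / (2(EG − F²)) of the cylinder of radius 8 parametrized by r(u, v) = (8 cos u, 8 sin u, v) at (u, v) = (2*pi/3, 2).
H = -1/16

With E = 64, F = 0, G = 1, L = -8, M = 0, N = 0, assemble
  H = (EN − 2FM + GL) / (2(EG − F²)) = -1/16.
At (u, v) = (2*pi/3, 2): H = -1/16.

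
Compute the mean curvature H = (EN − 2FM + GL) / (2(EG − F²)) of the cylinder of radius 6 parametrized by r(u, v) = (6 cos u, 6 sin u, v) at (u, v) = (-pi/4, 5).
H = -1/12

With E = 36, F = 0, G = 1, L = -6, M = 0, N = 0, assemble
  H = (EN − 2FM + GL) / (2(EG − F²)) = -1/12.
At (u, v) = (-pi/4, 5): H = -1/12.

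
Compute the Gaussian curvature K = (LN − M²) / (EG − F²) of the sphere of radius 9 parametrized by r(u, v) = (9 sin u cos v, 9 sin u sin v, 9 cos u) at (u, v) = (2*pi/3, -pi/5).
K = 1/81

Coefficients of the first fundamental form: E = 81, F = 0, G = 81*sin(u)^2.
Coefficients of the second fundamental form: L = -9*sin(u)/Abs(sin(u)), M = 0, N = -9*sin(u)^3/Abs(sin(u)).
Assemble K = (LN − M²)/(EG − F²) = 1/81. At (u, v) = (2*pi/3, -pi/5): K = 1/81.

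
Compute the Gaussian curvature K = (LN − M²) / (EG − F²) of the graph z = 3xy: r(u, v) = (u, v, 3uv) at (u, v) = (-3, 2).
K = -9/13924

Coefficients of the first fundamental form: E = 9*v^2 + 1, F = 9*u*v, G = 9*u^2 + 1.
Coefficients of the second fundamental form: L = 0, M = 3/sqrt(9*u^2 + 9*v^2 + 1), N = 0.
Assemble K = (LN − M²)/(EG − F²) = -9/(81*u^4 + 162*u^2*v^2 + 18*u^2 + 81*v^4 + 18*v^2 + 1). At (u, v) = (-3, 2): K = -9/13924.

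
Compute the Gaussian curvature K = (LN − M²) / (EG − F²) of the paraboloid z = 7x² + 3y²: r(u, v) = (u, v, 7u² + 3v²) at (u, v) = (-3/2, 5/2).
K = 84/444889

Coefficients of the first fundamental form: E = 196*u^2 + 1, F = 84*u*v, G = 36*v^2 + 1.
Coefficients of the second fundamental form: L = 14/sqrt(196*u^2 + 36*v^2 + 1), M = 0, N = 6/sqrt(196*u^2 + 36*v^2 + 1).
Assemble K = (LN − M²)/(EG − F²) = 84/(38416*u^4 + 14112*u^2*v^2 + 392*u^2 + 1296*v^4 + 72*v^2 + 1). At (u, v) = (-3/2, 5/2): K = 84/444889.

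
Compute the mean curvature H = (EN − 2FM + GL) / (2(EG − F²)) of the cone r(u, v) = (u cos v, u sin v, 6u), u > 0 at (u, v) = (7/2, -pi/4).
H = 6*sqrt(37)/259

With E = 37, F = 0, G = u^2, L = 0, M = 0, N = 6*sqrt(37)*u^2/(37*Abs(u)), assemble
  H = (EN − 2FM + GL) / (2(EG − F²)) = 3*sqrt(37)/(37*Abs(u)).
At (u, v) = (7/2, -pi/4): H = 6*sqrt(37)/259.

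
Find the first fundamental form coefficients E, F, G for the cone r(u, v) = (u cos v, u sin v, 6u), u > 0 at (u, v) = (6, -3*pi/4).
E = 37;  F = 0;  G = 36

Partials: r_u = (cos(v), sin(v), 6), r_v = (-u*sin(v), u*cos(v), 0). As functions of (u, v):
  E = r_u · r_u = 37,
  F = r_u · r_v = 0,
  G = r_v · r_v = u^2.
Evaluating at (u, v) = (6, -3*pi/4): E = 37, F = 0, G = 36.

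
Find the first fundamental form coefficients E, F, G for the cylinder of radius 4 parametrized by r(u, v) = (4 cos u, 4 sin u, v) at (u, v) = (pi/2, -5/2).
E = 16;  F = 0;  G = 1

Partials: r_u = (-4*sin(u), 4*cos(u), 0), r_v = (0, 0, 1). As functions of (u, v):
  E = r_u · r_u = 16,
  F = r_u · r_v = 0,
  G = r_v · r_v = 1.
Evaluating at (u, v) = (pi/2, -5/2): E = 16, F = 0, G = 1.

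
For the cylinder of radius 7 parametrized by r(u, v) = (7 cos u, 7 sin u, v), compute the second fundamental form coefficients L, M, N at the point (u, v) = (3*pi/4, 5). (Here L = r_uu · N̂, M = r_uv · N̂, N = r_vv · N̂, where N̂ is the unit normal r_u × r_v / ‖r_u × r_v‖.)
L = -7;  M = 0;  N = 0

Compute the unit normal N̂(u, v) = (cos(u), sin(u), 0), and the second partials r_uu, r_uv, r_vv. Take dot products:
  L(u, v) = r_uu · N̂ = -7,
  M(u, v) = r_uv · N̂ = 0,
  N(u, v) = r_vv · N̂ = 0.
Evaluating at (u, v) = (3*pi/4, 5):
  L = -7, M = 0, N = 0.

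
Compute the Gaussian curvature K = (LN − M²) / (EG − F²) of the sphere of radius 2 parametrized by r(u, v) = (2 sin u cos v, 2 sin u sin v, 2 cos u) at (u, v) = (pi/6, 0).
K = 1/4

Coefficients of the first fundamental form: E = 4, F = 0, G = 4*sin(u)^2.
Coefficients of the second fundamental form: L = -2*sin(u)/Abs(sin(u)), M = 0, N = -2*sin(u)^3/Abs(sin(u)).
Assemble K = (LN − M²)/(EG − F²) = 1/4. At (u, v) = (pi/6, 0): K = 1/4.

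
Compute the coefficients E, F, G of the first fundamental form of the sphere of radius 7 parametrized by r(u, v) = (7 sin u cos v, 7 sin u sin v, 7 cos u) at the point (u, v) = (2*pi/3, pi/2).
E = 49;  F = 0;  G = 147/4

Partials: r_u = (7*cos(u)*cos(v), 7*sin(v)*cos(u), -7*sin(u)), r_v = (-7*sin(u)*sin(v), 7*sin(u)*cos(v), 0). As functions of (u, v):
  E = r_u · r_u = 49,
  F = r_u · r_v = 0,
  G = r_v · r_v = 49*sin(u)^2.
Evaluating at (u, v) = (2*pi/3, pi/2): E = 49, F = 0, G = 147/4.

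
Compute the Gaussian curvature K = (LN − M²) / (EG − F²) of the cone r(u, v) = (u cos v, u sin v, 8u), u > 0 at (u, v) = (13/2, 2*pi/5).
K = 0

Coefficients of the first fundamental form: E = 65, F = 0, G = u^2.
Coefficients of the second fundamental form: L = 0, M = 0, N = 8*sqrt(65)*u^2/(65*Abs(u)).
Assemble K = (LN − M²)/(EG − F²) = 0. At (u, v) = (13/2, 2*pi/5): K = 0.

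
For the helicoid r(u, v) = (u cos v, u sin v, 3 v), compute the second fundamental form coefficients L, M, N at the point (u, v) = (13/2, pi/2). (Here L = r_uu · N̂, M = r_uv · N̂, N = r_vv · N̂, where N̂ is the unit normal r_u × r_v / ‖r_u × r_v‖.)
L = 0;  M = -6*sqrt(205)/205;  N = 0

Compute the unit normal N̂(u, v) = (3*sin(v)/sqrt(u^2 + 9), -3*cos(v)/sqrt(u^2 + 9), u/sqrt(u^2 + 9)), and the second partials r_uu, r_uv, r_vv. Take dot products:
  L(u, v) = r_uu · N̂ = 0,
  M(u, v) = r_uv · N̂ = -3/sqrt(u^2 + 9),
  N(u, v) = r_vv · N̂ = 0.
Evaluating at (u, v) = (13/2, pi/2):
  L = 0, M = -6*sqrt(205)/205, N = 0.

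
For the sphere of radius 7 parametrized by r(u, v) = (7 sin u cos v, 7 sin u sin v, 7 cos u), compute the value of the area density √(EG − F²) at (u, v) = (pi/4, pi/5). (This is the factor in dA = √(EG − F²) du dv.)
√(EG − F²)|_{(pi/4, pi/5)} = 49*sqrt(2)/2

E = 49, F = 0, G = 49*sin(u)^2, so EG − F² = 2401*sin(u)^2. Taking the positive square root: √(EG − F²) = 49*Abs(sin(u)). At (u, v) = (pi/4, pi/5): 49*sqrt(2)/2.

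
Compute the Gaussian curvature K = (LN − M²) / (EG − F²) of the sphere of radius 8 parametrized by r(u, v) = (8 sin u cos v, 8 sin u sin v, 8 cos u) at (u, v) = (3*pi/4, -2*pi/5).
K = 1/64

Coefficients of the first fundamental form: E = 64, F = 0, G = 64*sin(u)^2.
Coefficients of the second fundamental form: L = -8*sin(u)/Abs(sin(u)), M = 0, N = -8*sin(u)^3/Abs(sin(u)).
Assemble K = (LN − M²)/(EG − F²) = 1/64. At (u, v) = (3*pi/4, -2*pi/5): K = 1/64.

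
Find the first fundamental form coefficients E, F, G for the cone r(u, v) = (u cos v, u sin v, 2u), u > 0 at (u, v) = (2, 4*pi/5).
E = 5;  F = 0;  G = 4

Partials: r_u = (cos(v), sin(v), 2), r_v = (-u*sin(v), u*cos(v), 0). As functions of (u, v):
  E = r_u · r_u = 5,
  F = r_u · r_v = 0,
  G = r_v · r_v = u^2.
Evaluating at (u, v) = (2, 4*pi/5): E = 5, F = 0, G = 4.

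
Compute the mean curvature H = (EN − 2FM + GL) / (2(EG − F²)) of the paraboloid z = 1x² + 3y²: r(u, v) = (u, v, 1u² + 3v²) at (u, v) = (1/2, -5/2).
H = 232*sqrt(227)/51529

With E = 4*u^2 + 1, F = 12*u*v, G = 36*v^2 + 1, L = 2/sqrt(4*u^2 + 36*v^2 + 1), M = 0, N = 6/sqrt(4*u^2 + 36*v^2 + 1), assemble
  H = (EN − 2FM + GL) / (2(EG − F²)) = 4*(3*u^2 + 9*v^2 + 1)/(4*u^2 + 36*v^2 + 1)^(3/2).
At (u, v) = (1/2, -5/2): H = 232*sqrt(227)/51529.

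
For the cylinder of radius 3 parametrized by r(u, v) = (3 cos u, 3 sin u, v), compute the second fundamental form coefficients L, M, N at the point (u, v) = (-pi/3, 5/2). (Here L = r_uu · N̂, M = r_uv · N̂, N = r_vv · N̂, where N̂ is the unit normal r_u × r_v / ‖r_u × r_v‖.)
L = -3;  M = 0;  N = 0

Compute the unit normal N̂(u, v) = (cos(u), sin(u), 0), and the second partials r_uu, r_uv, r_vv. Take dot products:
  L(u, v) = r_uu · N̂ = -3,
  M(u, v) = r_uv · N̂ = 0,
  N(u, v) = r_vv · N̂ = 0.
Evaluating at (u, v) = (-pi/3, 5/2):
  L = -3, M = 0, N = 0.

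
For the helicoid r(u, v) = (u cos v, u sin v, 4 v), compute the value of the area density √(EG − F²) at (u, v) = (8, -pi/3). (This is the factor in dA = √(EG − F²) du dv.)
√(EG − F²)|_{(8, -pi/3)} = 4*sqrt(5)

E = 1, F = 0, G = u^2 + 16, so EG − F² = u^2 + 16. Taking the positive square root: √(EG − F²) = sqrt(u^2 + 16). At (u, v) = (8, -pi/3): 4*sqrt(5).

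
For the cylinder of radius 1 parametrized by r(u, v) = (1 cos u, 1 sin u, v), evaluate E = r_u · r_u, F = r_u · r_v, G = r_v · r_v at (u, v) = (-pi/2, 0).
E = 1;  F = 0;  G = 1

Partials: r_u = (-sin(u), cos(u), 0), r_v = (0, 0, 1). As functions of (u, v):
  E = r_u · r_u = 1,
  F = r_u · r_v = 0,
  G = r_v · r_v = 1.
Evaluating at (u, v) = (-pi/2, 0): E = 1, F = 0, G = 1.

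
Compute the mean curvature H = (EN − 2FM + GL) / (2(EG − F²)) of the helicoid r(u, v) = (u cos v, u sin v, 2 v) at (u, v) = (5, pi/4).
H = 0

With E = 1, F = 0, G = u^2 + 4, L = 0, M = -2/sqrt(u^2 + 4), N = 0, assemble
  H = (EN − 2FM + GL) / (2(EG − F²)) = 0.
At (u, v) = (5, pi/4): H = 0.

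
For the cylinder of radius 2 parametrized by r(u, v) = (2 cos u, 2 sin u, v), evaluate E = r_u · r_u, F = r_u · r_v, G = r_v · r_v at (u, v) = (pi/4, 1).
E = 4;  F = 0;  G = 1

Partials: r_u = (-2*sin(u), 2*cos(u), 0), r_v = (0, 0, 1). As functions of (u, v):
  E = r_u · r_u = 4,
  F = r_u · r_v = 0,
  G = r_v · r_v = 1.
Evaluating at (u, v) = (pi/4, 1): E = 4, F = 0, G = 1.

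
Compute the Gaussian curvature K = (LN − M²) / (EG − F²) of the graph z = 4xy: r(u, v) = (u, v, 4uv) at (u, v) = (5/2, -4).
K = -16/127449

Coefficients of the first fundamental form: E = 16*v^2 + 1, F = 16*u*v, G = 16*u^2 + 1.
Coefficients of the second fundamental form: L = 0, M = 4/sqrt(16*u^2 + 16*v^2 + 1), N = 0.
Assemble K = (LN − M²)/(EG − F²) = -16/(256*u^4 + 512*u^2*v^2 + 32*u^2 + 256*v^4 + 32*v^2 + 1). At (u, v) = (5/2, -4): K = -16/127449.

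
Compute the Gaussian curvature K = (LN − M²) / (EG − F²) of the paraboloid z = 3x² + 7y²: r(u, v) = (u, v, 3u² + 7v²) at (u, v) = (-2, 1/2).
K = 21/9409

Coefficients of the first fundamental form: E = 36*u^2 + 1, F = 84*u*v, G = 196*v^2 + 1.
Coefficients of the second fundamental form: L = 6/sqrt(36*u^2 + 196*v^2 + 1), M = 0, N = 14/sqrt(36*u^2 + 196*v^2 + 1).
Assemble K = (LN − M²)/(EG − F²) = 84/(1296*u^4 + 14112*u^2*v^2 + 72*u^2 + 38416*v^4 + 392*v^2 + 1). At (u, v) = (-2, 1/2): K = 21/9409.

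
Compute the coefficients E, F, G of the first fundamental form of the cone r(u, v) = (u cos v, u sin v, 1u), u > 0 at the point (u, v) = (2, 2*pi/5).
E = 2;  F = 0;  G = 4

Partials: r_u = (cos(v), sin(v), 1), r_v = (-u*sin(v), u*cos(v), 0). As functions of (u, v):
  E = r_u · r_u = 2,
  F = r_u · r_v = 0,
  G = r_v · r_v = u^2.
Evaluating at (u, v) = (2, 2*pi/5): E = 2, F = 0, G = 4.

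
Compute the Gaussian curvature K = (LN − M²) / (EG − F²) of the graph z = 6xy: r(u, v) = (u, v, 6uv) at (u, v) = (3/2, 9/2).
K = -36/657721

Coefficients of the first fundamental form: E = 36*v^2 + 1, F = 36*u*v, G = 36*u^2 + 1.
Coefficients of the second fundamental form: L = 0, M = 6/sqrt(36*u^2 + 36*v^2 + 1), N = 0.
Assemble K = (LN − M²)/(EG − F²) = -36/(1296*u^4 + 2592*u^2*v^2 + 72*u^2 + 1296*v^4 + 72*v^2 + 1). At (u, v) = (3/2, 9/2): K = -36/657721.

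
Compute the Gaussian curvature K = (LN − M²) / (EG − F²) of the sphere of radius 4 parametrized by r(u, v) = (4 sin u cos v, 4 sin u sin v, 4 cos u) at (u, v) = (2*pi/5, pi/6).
K = 1/16

Coefficients of the first fundamental form: E = 16, F = 0, G = 16*sin(u)^2.
Coefficients of the second fundamental form: L = -4*sin(u)/Abs(sin(u)), M = 0, N = -4*sin(u)^3/Abs(sin(u)).
Assemble K = (LN − M²)/(EG − F²) = 1/16. At (u, v) = (2*pi/5, pi/6): K = 1/16.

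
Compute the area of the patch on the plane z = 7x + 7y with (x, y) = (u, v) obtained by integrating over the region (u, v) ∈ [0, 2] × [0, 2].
Area = 12*sqrt(11)

Area = ∫∫ √(EG − F²) du dv with √(EG − F²) = 3*sqrt(11). Integrating over [0, 2] × [0, 2] gives 12*sqrt(11).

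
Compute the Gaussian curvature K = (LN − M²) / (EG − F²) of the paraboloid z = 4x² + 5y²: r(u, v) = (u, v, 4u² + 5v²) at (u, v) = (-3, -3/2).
K = 20/160801

Coefficients of the first fundamental form: E = 64*u^2 + 1, F = 80*u*v, G = 100*v^2 + 1.
Coefficients of the second fundamental form: L = 8/sqrt(64*u^2 + 100*v^2 + 1), M = 0, N = 10/sqrt(64*u^2 + 100*v^2 + 1).
Assemble K = (LN − M²)/(EG − F²) = 80/(4096*u^4 + 12800*u^2*v^2 + 128*u^2 + 10000*v^4 + 200*v^2 + 1). At (u, v) = (-3, -3/2): K = 20/160801.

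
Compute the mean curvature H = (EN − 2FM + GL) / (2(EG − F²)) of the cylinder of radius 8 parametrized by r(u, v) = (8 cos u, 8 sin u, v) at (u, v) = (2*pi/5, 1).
H = -1/16

With E = 64, F = 0, G = 1, L = -8, M = 0, N = 0, assemble
  H = (EN − 2FM + GL) / (2(EG − F²)) = -1/16.
At (u, v) = (2*pi/5, 1): H = -1/16.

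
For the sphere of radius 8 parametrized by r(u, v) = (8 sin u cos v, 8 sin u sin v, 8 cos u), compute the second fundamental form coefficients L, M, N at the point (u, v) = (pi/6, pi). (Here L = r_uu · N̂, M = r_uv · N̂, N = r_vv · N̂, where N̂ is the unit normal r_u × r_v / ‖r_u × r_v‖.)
L = -8;  M = 0;  N = -2

Compute the unit normal N̂(u, v) = (sin(u)^2*cos(v)/Abs(sin(u)), sin(u)^2*sin(v)/Abs(sin(u)), sin(2*u)/(2*Abs(sin(u)))), and the second partials r_uu, r_uv, r_vv. Take dot products:
  L(u, v) = r_uu · N̂ = -8*sin(u)/Abs(sin(u)),
  M(u, v) = r_uv · N̂ = 0,
  N(u, v) = r_vv · N̂ = -8*sin(u)^3/Abs(sin(u)).
Evaluating at (u, v) = (pi/6, pi):
  L = -8, M = 0, N = -2.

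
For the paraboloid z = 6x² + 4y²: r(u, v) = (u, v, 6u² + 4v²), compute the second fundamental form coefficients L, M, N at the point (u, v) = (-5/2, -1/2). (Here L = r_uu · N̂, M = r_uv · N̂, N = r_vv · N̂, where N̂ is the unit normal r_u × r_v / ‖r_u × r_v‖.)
L = 12*sqrt(917)/917;  M = 0;  N = 8*sqrt(917)/917

Compute the unit normal N̂(u, v) = (-12*u/sqrt(144*u^2 + 64*v^2 + 1), -8*v/sqrt(144*u^2 + 64*v^2 + 1), 1/sqrt(144*u^2 + 64*v^2 + 1)), and the second partials r_uu, r_uv, r_vv. Take dot products:
  L(u, v) = r_uu · N̂ = 12/sqrt(144*u^2 + 64*v^2 + 1),
  M(u, v) = r_uv · N̂ = 0,
  N(u, v) = r_vv · N̂ = 8/sqrt(144*u^2 + 64*v^2 + 1).
Evaluating at (u, v) = (-5/2, -1/2):
  L = 12*sqrt(917)/917, M = 0, N = 8*sqrt(917)/917.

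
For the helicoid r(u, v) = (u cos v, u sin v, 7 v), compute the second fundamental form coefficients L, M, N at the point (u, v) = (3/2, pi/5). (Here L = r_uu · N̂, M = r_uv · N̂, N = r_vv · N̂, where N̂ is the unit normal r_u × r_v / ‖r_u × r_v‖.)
L = 0;  M = -14*sqrt(205)/205;  N = 0

Compute the unit normal N̂(u, v) = (7*sin(v)/sqrt(u^2 + 49), -7*cos(v)/sqrt(u^2 + 49), u/sqrt(u^2 + 49)), and the second partials r_uu, r_uv, r_vv. Take dot products:
  L(u, v) = r_uu · N̂ = 0,
  M(u, v) = r_uv · N̂ = -7/sqrt(u^2 + 49),
  N(u, v) = r_vv · N̂ = 0.
Evaluating at (u, v) = (3/2, pi/5):
  L = 0, M = -14*sqrt(205)/205, N = 0.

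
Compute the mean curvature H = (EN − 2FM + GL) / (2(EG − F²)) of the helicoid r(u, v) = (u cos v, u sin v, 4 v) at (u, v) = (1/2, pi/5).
H = 0

With E = 1, F = 0, G = u^2 + 16, L = 0, M = -4/sqrt(u^2 + 16), N = 0, assemble
  H = (EN − 2FM + GL) / (2(EG − F²)) = 0.
At (u, v) = (1/2, pi/5): H = 0.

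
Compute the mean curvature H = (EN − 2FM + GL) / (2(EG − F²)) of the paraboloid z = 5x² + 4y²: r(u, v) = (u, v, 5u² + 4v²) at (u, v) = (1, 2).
H = 563*sqrt(357)/42483

With E = 100*u^2 + 1, F = 80*u*v, G = 64*v^2 + 1, L = 10/sqrt(100*u^2 + 64*v^2 + 1), M = 0, N = 8/sqrt(100*u^2 + 64*v^2 + 1), assemble
  H = (EN − 2FM + GL) / (2(EG − F²)) = (400*u^2 + 320*v^2 + 9)/(100*u^2 + 64*v^2 + 1)^(3/2).
At (u, v) = (1, 2): H = 563*sqrt(357)/42483.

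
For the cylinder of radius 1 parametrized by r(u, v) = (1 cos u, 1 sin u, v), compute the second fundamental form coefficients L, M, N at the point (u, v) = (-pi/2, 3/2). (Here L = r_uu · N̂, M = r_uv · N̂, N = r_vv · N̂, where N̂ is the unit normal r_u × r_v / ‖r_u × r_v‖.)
L = -1;  M = 0;  N = 0

Compute the unit normal N̂(u, v) = (cos(u), sin(u), 0), and the second partials r_uu, r_uv, r_vv. Take dot products:
  L(u, v) = r_uu · N̂ = -1,
  M(u, v) = r_uv · N̂ = 0,
  N(u, v) = r_vv · N̂ = 0.
Evaluating at (u, v) = (-pi/2, 3/2):
  L = -1, M = 0, N = 0.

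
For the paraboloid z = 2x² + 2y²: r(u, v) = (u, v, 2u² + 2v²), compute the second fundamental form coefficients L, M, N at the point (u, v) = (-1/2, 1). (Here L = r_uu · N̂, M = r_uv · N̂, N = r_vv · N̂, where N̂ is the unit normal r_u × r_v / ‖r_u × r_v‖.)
L = 4*sqrt(21)/21;  M = 0;  N = 4*sqrt(21)/21

Compute the unit normal N̂(u, v) = (-4*u/sqrt(16*u^2 + 16*v^2 + 1), -4*v/sqrt(16*u^2 + 16*v^2 + 1), 1/sqrt(16*u^2 + 16*v^2 + 1)), and the second partials r_uu, r_uv, r_vv. Take dot products:
  L(u, v) = r_uu · N̂ = 4/sqrt(16*u^2 + 16*v^2 + 1),
  M(u, v) = r_uv · N̂ = 0,
  N(u, v) = r_vv · N̂ = 4/sqrt(16*u^2 + 16*v^2 + 1).
Evaluating at (u, v) = (-1/2, 1):
  L = 4*sqrt(21)/21, M = 0, N = 4*sqrt(21)/21.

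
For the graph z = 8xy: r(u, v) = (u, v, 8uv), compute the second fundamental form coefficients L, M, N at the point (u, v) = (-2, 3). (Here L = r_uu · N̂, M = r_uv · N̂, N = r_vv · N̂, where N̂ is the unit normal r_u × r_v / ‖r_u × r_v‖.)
L = 0;  M = 8*sqrt(17)/119;  N = 0

Compute the unit normal N̂(u, v) = (-8*v/sqrt(64*u^2 + 64*v^2 + 1), -8*u/sqrt(64*u^2 + 64*v^2 + 1), 1/sqrt(64*u^2 + 64*v^2 + 1)), and the second partials r_uu, r_uv, r_vv. Take dot products:
  L(u, v) = r_uu · N̂ = 0,
  M(u, v) = r_uv · N̂ = 8/sqrt(64*u^2 + 64*v^2 + 1),
  N(u, v) = r_vv · N̂ = 0.
Evaluating at (u, v) = (-2, 3):
  L = 0, M = 8*sqrt(17)/119, N = 0.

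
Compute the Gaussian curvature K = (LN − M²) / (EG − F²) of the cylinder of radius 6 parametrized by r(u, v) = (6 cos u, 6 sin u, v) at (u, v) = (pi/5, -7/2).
K = 0

Coefficients of the first fundamental form: E = 36, F = 0, G = 1.
Coefficients of the second fundamental form: L = -6, M = 0, N = 0.
Assemble K = (LN − M²)/(EG − F²) = 0. At (u, v) = (pi/5, -7/2): K = 0.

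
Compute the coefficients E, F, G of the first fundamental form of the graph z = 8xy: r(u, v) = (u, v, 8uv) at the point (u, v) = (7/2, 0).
E = 1;  F = 0;  G = 785

Partials: r_u = (1, 0, 8*v), r_v = (0, 1, 8*u). As functions of (u, v):
  E = r_u · r_u = 64*v^2 + 1,
  F = r_u · r_v = 64*u*v,
  G = r_v · r_v = 64*u^2 + 1.
Evaluating at (u, v) = (7/2, 0): E = 1, F = 0, G = 785.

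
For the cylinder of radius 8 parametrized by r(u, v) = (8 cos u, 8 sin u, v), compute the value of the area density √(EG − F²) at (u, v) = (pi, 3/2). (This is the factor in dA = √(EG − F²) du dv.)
√(EG − F²)|_{(pi, 3/2)} = 8

E = 64, F = 0, G = 1, so EG − F² = 64. Taking the positive square root: √(EG − F²) = 8. At (u, v) = (pi, 3/2): 8.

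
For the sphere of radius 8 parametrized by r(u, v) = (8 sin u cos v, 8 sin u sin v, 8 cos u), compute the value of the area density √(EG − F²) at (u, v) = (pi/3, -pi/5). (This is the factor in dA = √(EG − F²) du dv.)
√(EG − F²)|_{(pi/3, -pi/5)} = 32*sqrt(3)

E = 64, F = 0, G = 64*sin(u)^2, so EG − F² = 4096*sin(u)^2. Taking the positive square root: √(EG − F²) = 64*Abs(sin(u)). At (u, v) = (pi/3, -pi/5): 32*sqrt(3).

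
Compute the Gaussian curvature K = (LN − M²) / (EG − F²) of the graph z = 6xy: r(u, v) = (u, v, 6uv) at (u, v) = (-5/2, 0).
K = -9/12769

Coefficients of the first fundamental form: E = 36*v^2 + 1, F = 36*u*v, G = 36*u^2 + 1.
Coefficients of the second fundamental form: L = 0, M = 6/sqrt(36*u^2 + 36*v^2 + 1), N = 0.
Assemble K = (LN − M²)/(EG − F²) = -36/(1296*u^4 + 2592*u^2*v^2 + 72*u^2 + 1296*v^4 + 72*v^2 + 1). At (u, v) = (-5/2, 0): K = -9/12769.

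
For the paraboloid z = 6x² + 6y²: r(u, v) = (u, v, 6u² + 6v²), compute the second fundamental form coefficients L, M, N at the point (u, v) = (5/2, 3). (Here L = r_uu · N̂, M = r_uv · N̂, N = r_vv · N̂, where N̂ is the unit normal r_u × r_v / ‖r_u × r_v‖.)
L = 12*sqrt(13)/169;  M = 0;  N = 12*sqrt(13)/169

Compute the unit normal N̂(u, v) = (-12*u/sqrt(144*u^2 + 144*v^2 + 1), -12*v/sqrt(144*u^2 + 144*v^2 + 1), 1/sqrt(144*u^2 + 144*v^2 + 1)), and the second partials r_uu, r_uv, r_vv. Take dot products:
  L(u, v) = r_uu · N̂ = 12/sqrt(144*u^2 + 144*v^2 + 1),
  M(u, v) = r_uv · N̂ = 0,
  N(u, v) = r_vv · N̂ = 12/sqrt(144*u^2 + 144*v^2 + 1).
Evaluating at (u, v) = (5/2, 3):
  L = 12*sqrt(13)/169, M = 0, N = 12*sqrt(13)/169.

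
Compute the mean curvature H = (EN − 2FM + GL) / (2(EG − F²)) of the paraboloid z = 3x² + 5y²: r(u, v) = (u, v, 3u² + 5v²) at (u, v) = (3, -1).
H = 1928*sqrt(17)/36125

With E = 36*u^2 + 1, F = 60*u*v, G = 100*v^2 + 1, L = 6/sqrt(36*u^2 + 100*v^2 + 1), M = 0, N = 10/sqrt(36*u^2 + 100*v^2 + 1), assemble
  H = (EN − 2FM + GL) / (2(EG − F²)) = 4*(45*u^2 + 75*v^2 + 2)/(36*u^2 + 100*v^2 + 1)^(3/2).
At (u, v) = (3, -1): H = 1928*sqrt(17)/36125.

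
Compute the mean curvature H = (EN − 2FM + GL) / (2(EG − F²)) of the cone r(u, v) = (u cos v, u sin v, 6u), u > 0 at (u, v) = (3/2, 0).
H = 2*sqrt(37)/37

With E = 37, F = 0, G = u^2, L = 0, M = 0, N = 6*sqrt(37)*u^2/(37*Abs(u)), assemble
  H = (EN − 2FM + GL) / (2(EG − F²)) = 3*sqrt(37)/(37*Abs(u)).
At (u, v) = (3/2, 0): H = 2*sqrt(37)/37.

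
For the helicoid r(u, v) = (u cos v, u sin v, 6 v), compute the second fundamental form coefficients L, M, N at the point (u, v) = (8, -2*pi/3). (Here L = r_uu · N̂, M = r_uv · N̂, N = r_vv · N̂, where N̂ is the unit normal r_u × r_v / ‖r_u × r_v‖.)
L = 0;  M = -3/5;  N = 0

Compute the unit normal N̂(u, v) = (6*sin(v)/sqrt(u^2 + 36), -6*cos(v)/sqrt(u^2 + 36), u/sqrt(u^2 + 36)), and the second partials r_uu, r_uv, r_vv. Take dot products:
  L(u, v) = r_uu · N̂ = 0,
  M(u, v) = r_uv · N̂ = -6/sqrt(u^2 + 36),
  N(u, v) = r_vv · N̂ = 0.
Evaluating at (u, v) = (8, -2*pi/3):
  L = 0, M = -3/5, N = 0.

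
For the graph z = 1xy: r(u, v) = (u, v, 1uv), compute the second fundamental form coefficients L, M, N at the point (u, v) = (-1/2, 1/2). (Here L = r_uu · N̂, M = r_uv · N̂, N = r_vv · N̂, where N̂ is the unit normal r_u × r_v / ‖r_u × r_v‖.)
L = 0;  M = sqrt(6)/3;  N = 0

Compute the unit normal N̂(u, v) = (-v/sqrt(u^2 + v^2 + 1), -u/sqrt(u^2 + v^2 + 1), 1/sqrt(u^2 + v^2 + 1)), and the second partials r_uu, r_uv, r_vv. Take dot products:
  L(u, v) = r_uu · N̂ = 0,
  M(u, v) = r_uv · N̂ = 1/sqrt(u^2 + v^2 + 1),
  N(u, v) = r_vv · N̂ = 0.
Evaluating at (u, v) = (-1/2, 1/2):
  L = 0, M = sqrt(6)/3, N = 0.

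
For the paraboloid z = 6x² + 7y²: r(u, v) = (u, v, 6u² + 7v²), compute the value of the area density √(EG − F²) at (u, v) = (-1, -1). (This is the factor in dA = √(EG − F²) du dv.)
√(EG − F²)|_{(-1, -1)} = sqrt(341)

E = 144*u^2 + 1, F = 168*u*v, G = 196*v^2 + 1, so EG − F² = 144*u^2 + 196*v^2 + 1. Taking the positive square root: √(EG − F²) = sqrt(144*u^2 + 196*v^2 + 1). At (u, v) = (-1, -1): sqrt(341).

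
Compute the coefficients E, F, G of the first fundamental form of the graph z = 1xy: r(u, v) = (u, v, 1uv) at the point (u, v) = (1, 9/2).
E = 85/4;  F = 9/2;  G = 2

Partials: r_u = (1, 0, v), r_v = (0, 1, u). As functions of (u, v):
  E = r_u · r_u = v^2 + 1,
  F = r_u · r_v = u*v,
  G = r_v · r_v = u^2 + 1.
Evaluating at (u, v) = (1, 9/2): E = 85/4, F = 9/2, G = 2.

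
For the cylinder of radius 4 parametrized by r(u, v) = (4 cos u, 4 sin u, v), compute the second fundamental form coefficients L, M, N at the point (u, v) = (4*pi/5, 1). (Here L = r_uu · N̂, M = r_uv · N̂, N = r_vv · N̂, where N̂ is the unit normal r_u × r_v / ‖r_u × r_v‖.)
L = -4;  M = 0;  N = 0

Compute the unit normal N̂(u, v) = (cos(u), sin(u), 0), and the second partials r_uu, r_uv, r_vv. Take dot products:
  L(u, v) = r_uu · N̂ = -4,
  M(u, v) = r_uv · N̂ = 0,
  N(u, v) = r_vv · N̂ = 0.
Evaluating at (u, v) = (4*pi/5, 1):
  L = -4, M = 0, N = 0.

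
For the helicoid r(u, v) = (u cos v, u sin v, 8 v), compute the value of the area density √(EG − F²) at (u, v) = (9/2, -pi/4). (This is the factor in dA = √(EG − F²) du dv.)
√(EG − F²)|_{(9/2, -pi/4)} = sqrt(337)/2

E = 1, F = 0, G = u^2 + 64, so EG − F² = u^2 + 64. Taking the positive square root: √(EG − F²) = sqrt(u^2 + 64). At (u, v) = (9/2, -pi/4): sqrt(337)/2.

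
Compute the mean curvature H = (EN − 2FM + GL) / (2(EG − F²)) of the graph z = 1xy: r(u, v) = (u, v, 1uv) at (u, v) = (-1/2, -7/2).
H = -7*sqrt(6)/486

With E = v^2 + 1, F = u*v, G = u^2 + 1, L = 0, M = 1/sqrt(u^2 + v^2 + 1), N = 0, assemble
  H = (EN − 2FM + GL) / (2(EG − F²)) = -u*v/(u^2 + v^2 + 1)^(3/2).
At (u, v) = (-1/2, -7/2): H = -7*sqrt(6)/486.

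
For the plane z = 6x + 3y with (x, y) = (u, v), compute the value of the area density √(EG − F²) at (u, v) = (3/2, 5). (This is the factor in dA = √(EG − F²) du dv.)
√(EG − F²)|_{(3/2, 5)} = sqrt(46)

E = 37, F = 18, G = 10, so EG − F² = 46. Taking the positive square root: √(EG − F²) = sqrt(46). At (u, v) = (3/2, 5): sqrt(46).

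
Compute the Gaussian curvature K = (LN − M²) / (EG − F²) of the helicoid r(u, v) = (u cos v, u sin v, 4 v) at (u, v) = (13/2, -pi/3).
K = -256/54289

Coefficients of the first fundamental form: E = 1, F = 0, G = u^2 + 16.
Coefficients of the second fundamental form: L = 0, M = -4/sqrt(u^2 + 16), N = 0.
Assemble K = (LN − M²)/(EG − F²) = -16/(u^2 + 16)^2. At (u, v) = (13/2, -pi/3): K = -256/54289.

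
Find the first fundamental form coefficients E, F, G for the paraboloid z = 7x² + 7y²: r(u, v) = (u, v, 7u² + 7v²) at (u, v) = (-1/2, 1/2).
E = 50;  F = -49;  G = 50

Partials: r_u = (1, 0, 14*u), r_v = (0, 1, 14*v). As functions of (u, v):
  E = r_u · r_u = 196*u^2 + 1,
  F = r_u · r_v = 196*u*v,
  G = r_v · r_v = 196*v^2 + 1.
Evaluating at (u, v) = (-1/2, 1/2): E = 50, F = -49, G = 50.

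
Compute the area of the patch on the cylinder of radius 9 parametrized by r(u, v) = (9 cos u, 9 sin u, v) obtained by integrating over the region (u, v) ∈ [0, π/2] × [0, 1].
Area = 9*pi/2

Area = ∫∫ √(EG − F²) du dv with √(EG − F²) = 9. Integrating over [0, π/2] × [0, 1] gives 9*pi/2.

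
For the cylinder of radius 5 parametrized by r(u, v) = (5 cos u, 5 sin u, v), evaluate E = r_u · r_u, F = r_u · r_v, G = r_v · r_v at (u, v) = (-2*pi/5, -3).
E = 25;  F = 0;  G = 1

Partials: r_u = (-5*sin(u), 5*cos(u), 0), r_v = (0, 0, 1). As functions of (u, v):
  E = r_u · r_u = 25,
  F = r_u · r_v = 0,
  G = r_v · r_v = 1.
Evaluating at (u, v) = (-2*pi/5, -3): E = 25, F = 0, G = 1.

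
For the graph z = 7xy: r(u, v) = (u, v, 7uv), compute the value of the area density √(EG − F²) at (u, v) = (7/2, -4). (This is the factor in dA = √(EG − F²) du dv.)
√(EG − F²)|_{(7/2, -4)} = sqrt(5541)/2

E = 49*v^2 + 1, F = 49*u*v, G = 49*u^2 + 1, so EG − F² = 49*u^2 + 49*v^2 + 1. Taking the positive square root: √(EG − F²) = sqrt(49*u^2 + 49*v^2 + 1). At (u, v) = (7/2, -4): sqrt(5541)/2.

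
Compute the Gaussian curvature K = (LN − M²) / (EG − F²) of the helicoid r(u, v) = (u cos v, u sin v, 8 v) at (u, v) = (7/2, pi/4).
K = -1024/93025

Coefficients of the first fundamental form: E = 1, F = 0, G = u^2 + 64.
Coefficients of the second fundamental form: L = 0, M = -8/sqrt(u^2 + 64), N = 0.
Assemble K = (LN − M²)/(EG − F²) = -64/(u^2 + 64)^2. At (u, v) = (7/2, pi/4): K = -1024/93025.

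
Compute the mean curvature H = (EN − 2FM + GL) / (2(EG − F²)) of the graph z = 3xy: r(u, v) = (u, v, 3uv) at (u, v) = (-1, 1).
H = 27*sqrt(19)/361

With E = 9*v^2 + 1, F = 9*u*v, G = 9*u^2 + 1, L = 0, M = 3/sqrt(9*u^2 + 9*v^2 + 1), N = 0, assemble
  H = (EN − 2FM + GL) / (2(EG − F²)) = -27*u*v/(9*u^2 + 9*v^2 + 1)^(3/2).
At (u, v) = (-1, 1): H = 27*sqrt(19)/361.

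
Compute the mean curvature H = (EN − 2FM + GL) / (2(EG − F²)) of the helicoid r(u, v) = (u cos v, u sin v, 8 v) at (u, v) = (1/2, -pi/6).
H = 0

With E = 1, F = 0, G = u^2 + 64, L = 0, M = -8/sqrt(u^2 + 64), N = 0, assemble
  H = (EN − 2FM + GL) / (2(EG − F²)) = 0.
At (u, v) = (1/2, -pi/6): H = 0.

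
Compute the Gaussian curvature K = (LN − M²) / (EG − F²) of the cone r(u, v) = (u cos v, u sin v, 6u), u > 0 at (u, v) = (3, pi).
K = 0

Coefficients of the first fundamental form: E = 37, F = 0, G = u^2.
Coefficients of the second fundamental form: L = 0, M = 0, N = 6*sqrt(37)*u^2/(37*Abs(u)).
Assemble K = (LN − M²)/(EG − F²) = 0. At (u, v) = (3, pi): K = 0.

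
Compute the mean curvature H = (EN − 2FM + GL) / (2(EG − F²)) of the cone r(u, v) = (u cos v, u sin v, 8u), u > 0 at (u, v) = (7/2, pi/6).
H = 8*sqrt(65)/455

With E = 65, F = 0, G = u^2, L = 0, M = 0, N = 8*sqrt(65)*u^2/(65*Abs(u)), assemble
  H = (EN − 2FM + GL) / (2(EG − F²)) = 4*sqrt(65)/(65*Abs(u)).
At (u, v) = (7/2, pi/6): H = 8*sqrt(65)/455.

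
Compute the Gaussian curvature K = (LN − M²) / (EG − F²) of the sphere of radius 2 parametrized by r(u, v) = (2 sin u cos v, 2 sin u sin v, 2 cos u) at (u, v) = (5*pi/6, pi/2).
K = 1/4

Coefficients of the first fundamental form: E = 4, F = 0, G = 4*sin(u)^2.
Coefficients of the second fundamental form: L = -2*sin(u)/Abs(sin(u)), M = 0, N = -2*sin(u)^3/Abs(sin(u)).
Assemble K = (LN − M²)/(EG − F²) = 1/4. At (u, v) = (5*pi/6, pi/2): K = 1/4.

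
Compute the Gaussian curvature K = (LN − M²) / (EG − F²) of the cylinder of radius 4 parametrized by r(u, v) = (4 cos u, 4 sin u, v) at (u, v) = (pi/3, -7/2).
K = 0

Coefficients of the first fundamental form: E = 16, F = 0, G = 1.
Coefficients of the second fundamental form: L = -4, M = 0, N = 0.
Assemble K = (LN − M²)/(EG − F²) = 0. At (u, v) = (pi/3, -7/2): K = 0.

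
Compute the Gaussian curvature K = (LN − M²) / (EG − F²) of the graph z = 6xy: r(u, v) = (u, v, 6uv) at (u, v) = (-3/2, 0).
K = -9/1681

Coefficients of the first fundamental form: E = 36*v^2 + 1, F = 36*u*v, G = 36*u^2 + 1.
Coefficients of the second fundamental form: L = 0, M = 6/sqrt(36*u^2 + 36*v^2 + 1), N = 0.
Assemble K = (LN − M²)/(EG − F²) = -36/(1296*u^4 + 2592*u^2*v^2 + 72*u^2 + 1296*v^4 + 72*v^2 + 1). At (u, v) = (-3/2, 0): K = -9/1681.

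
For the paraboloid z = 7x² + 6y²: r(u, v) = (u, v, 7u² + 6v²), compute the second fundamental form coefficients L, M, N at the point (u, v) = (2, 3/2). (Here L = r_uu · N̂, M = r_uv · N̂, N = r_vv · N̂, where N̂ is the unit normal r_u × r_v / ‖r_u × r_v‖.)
L = 14*sqrt(1109)/1109;  M = 0;  N = 12*sqrt(1109)/1109

Compute the unit normal N̂(u, v) = (-14*u/sqrt(196*u^2 + 144*v^2 + 1), -12*v/sqrt(196*u^2 + 144*v^2 + 1), 1/sqrt(196*u^2 + 144*v^2 + 1)), and the second partials r_uu, r_uv, r_vv. Take dot products:
  L(u, v) = r_uu · N̂ = 14/sqrt(196*u^2 + 144*v^2 + 1),
  M(u, v) = r_uv · N̂ = 0,
  N(u, v) = r_vv · N̂ = 12/sqrt(196*u^2 + 144*v^2 + 1).
Evaluating at (u, v) = (2, 3/2):
  L = 14*sqrt(1109)/1109, M = 0, N = 12*sqrt(1109)/1109.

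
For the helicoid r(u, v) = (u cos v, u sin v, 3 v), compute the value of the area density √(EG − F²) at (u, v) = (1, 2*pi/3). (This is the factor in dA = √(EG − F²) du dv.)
√(EG − F²)|_{(1, 2*pi/3)} = sqrt(10)

E = 1, F = 0, G = u^2 + 9, so EG − F² = u^2 + 9. Taking the positive square root: √(EG − F²) = sqrt(u^2 + 9). At (u, v) = (1, 2*pi/3): sqrt(10).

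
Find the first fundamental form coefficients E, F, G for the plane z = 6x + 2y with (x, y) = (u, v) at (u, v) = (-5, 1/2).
E = 37;  F = 12;  G = 5

Partials: r_u = (1, 0, 6), r_v = (0, 1, 2). As functions of (u, v):
  E = r_u · r_u = 37,
  F = r_u · r_v = 12,
  G = r_v · r_v = 5.
Evaluating at (u, v) = (-5, 1/2): E = 37, F = 12, G = 5.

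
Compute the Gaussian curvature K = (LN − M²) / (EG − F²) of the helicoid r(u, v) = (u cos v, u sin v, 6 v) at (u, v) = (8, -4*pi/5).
K = -9/2500

Coefficients of the first fundamental form: E = 1, F = 0, G = u^2 + 36.
Coefficients of the second fundamental form: L = 0, M = -6/sqrt(u^2 + 36), N = 0.
Assemble K = (LN − M²)/(EG − F²) = -36/(u^2 + 36)^2. At (u, v) = (8, -4*pi/5): K = -9/2500.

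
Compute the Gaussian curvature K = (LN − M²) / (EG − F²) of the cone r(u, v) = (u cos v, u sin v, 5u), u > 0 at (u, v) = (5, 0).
K = 0

Coefficients of the first fundamental form: E = 26, F = 0, G = u^2.
Coefficients of the second fundamental form: L = 0, M = 0, N = 5*sqrt(26)*u^2/(26*Abs(u)).
Assemble K = (LN − M²)/(EG − F²) = 0. At (u, v) = (5, 0): K = 0.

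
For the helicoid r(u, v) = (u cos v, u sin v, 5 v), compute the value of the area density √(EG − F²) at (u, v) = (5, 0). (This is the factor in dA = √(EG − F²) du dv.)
√(EG − F²)|_{(5, 0)} = 5*sqrt(2)

E = 1, F = 0, G = u^2 + 25, so EG − F² = u^2 + 25. Taking the positive square root: √(EG − F²) = sqrt(u^2 + 25). At (u, v) = (5, 0): 5*sqrt(2).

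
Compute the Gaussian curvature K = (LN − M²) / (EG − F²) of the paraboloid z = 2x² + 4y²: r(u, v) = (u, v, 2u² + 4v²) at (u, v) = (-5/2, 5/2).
K = 32/251001

Coefficients of the first fundamental form: E = 16*u^2 + 1, F = 32*u*v, G = 64*v^2 + 1.
Coefficients of the second fundamental form: L = 4/sqrt(16*u^2 + 64*v^2 + 1), M = 0, N = 8/sqrt(16*u^2 + 64*v^2 + 1).
Assemble K = (LN − M²)/(EG − F²) = 32/(256*u^4 + 2048*u^2*v^2 + 32*u^2 + 4096*v^4 + 128*v^2 + 1). At (u, v) = (-5/2, 5/2): K = 32/251001.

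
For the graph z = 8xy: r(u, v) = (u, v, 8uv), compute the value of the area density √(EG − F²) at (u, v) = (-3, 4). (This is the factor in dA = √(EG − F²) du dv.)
√(EG − F²)|_{(-3, 4)} = sqrt(1601)

E = 64*v^2 + 1, F = 64*u*v, G = 64*u^2 + 1, so EG − F² = 64*u^2 + 64*v^2 + 1. Taking the positive square root: √(EG − F²) = sqrt(64*u^2 + 64*v^2 + 1). At (u, v) = (-3, 4): sqrt(1601).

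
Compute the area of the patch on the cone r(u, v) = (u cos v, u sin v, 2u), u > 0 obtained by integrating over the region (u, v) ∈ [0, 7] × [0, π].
Area = 49*sqrt(5)*pi/2

Area = ∫∫ √(EG − F²) du dv with √(EG − F²) = sqrt(5)*Abs(u). Integrating over [0, 7] × [0, π] gives 49*sqrt(5)*pi/2.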